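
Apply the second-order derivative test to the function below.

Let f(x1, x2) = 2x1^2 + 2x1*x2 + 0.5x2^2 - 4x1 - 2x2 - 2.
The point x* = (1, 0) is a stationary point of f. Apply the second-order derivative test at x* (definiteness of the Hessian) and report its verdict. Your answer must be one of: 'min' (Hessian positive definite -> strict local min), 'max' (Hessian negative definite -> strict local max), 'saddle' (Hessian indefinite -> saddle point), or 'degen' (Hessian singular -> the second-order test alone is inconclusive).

Compute the Hessian H = grad^2 f:
  H = [[4, 2], [2, 1]]
Verify stationarity: grad f(x*) = H x* + g = (0, 0).
Eigenvalues of H: 0, 5.
H has a zero eigenvalue (singular; positive semidefinite but not definite), so H is neither positive definite, negative definite, nor indefinite. The second-order test alone is inconclusive -> degen.
(Indeed, f is constant along the null direction of H through x*, so x* is not a strict local extremum.)

degen


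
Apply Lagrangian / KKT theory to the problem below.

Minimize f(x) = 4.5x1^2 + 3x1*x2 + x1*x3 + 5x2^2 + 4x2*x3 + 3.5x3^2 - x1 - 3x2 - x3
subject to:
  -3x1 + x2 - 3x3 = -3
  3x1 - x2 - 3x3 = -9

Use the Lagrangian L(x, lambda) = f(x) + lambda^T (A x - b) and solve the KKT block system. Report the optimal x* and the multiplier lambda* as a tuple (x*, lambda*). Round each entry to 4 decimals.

Form the Lagrangian:
  L(x, lambda) = (1/2) x^T Q x + c^T x + lambda^T (A x - b)
Stationarity (grad_x L = 0): Q x + c + A^T lambda = 0.
Primal feasibility: A x = b.

This gives the KKT block system:
  [ Q   A^T ] [ x     ]   [-c ]
  [ A    0  ] [ lambda ] = [ b ]

Solving the linear system:
  x*      = (-0.9829, 0.0513, 2)
  lambda* = (0.755, 3.3191)
  f(x*)   = 15.4829

x* = (-0.9829, 0.0513, 2), lambda* = (0.755, 3.3191)


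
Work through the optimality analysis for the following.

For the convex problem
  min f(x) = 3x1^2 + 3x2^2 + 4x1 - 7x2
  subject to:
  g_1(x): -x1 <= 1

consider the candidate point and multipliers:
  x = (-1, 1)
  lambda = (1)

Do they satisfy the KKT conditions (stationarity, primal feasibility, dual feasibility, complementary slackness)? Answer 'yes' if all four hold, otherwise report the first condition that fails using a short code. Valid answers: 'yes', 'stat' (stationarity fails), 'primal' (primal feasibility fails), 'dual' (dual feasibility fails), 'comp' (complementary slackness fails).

Gradient of f: grad f(x) = Q x + c = (-2, -1)
Constraint values g_i(x) = a_i^T x - b_i:
  g_1((-1, 1)) = 0
Stationarity residual: grad f(x) + sum_i lambda_i a_i = (-3, -1)
  -> stationarity FAILS
Primal feasibility (all g_i <= 0): OK
Dual feasibility (all lambda_i >= 0): OK
Complementary slackness (lambda_i * g_i(x) = 0 for all i): OK

Verdict: the first failing condition is stationarity -> stat.

stat


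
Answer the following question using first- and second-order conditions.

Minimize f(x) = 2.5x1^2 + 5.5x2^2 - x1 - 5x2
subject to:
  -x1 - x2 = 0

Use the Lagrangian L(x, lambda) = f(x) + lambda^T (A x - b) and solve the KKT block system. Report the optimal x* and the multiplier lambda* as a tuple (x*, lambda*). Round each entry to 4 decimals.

Form the Lagrangian:
  L(x, lambda) = (1/2) x^T Q x + c^T x + lambda^T (A x - b)
Stationarity (grad_x L = 0): Q x + c + A^T lambda = 0.
Primal feasibility: A x = b.

This gives the KKT block system:
  [ Q   A^T ] [ x     ]   [-c ]
  [ A    0  ] [ lambda ] = [ b ]

Solving the linear system:
  x*      = (-0.25, 0.25)
  lambda* = (-2.25)
  f(x*)   = -0.5

x* = (-0.25, 0.25), lambda* = (-2.25)


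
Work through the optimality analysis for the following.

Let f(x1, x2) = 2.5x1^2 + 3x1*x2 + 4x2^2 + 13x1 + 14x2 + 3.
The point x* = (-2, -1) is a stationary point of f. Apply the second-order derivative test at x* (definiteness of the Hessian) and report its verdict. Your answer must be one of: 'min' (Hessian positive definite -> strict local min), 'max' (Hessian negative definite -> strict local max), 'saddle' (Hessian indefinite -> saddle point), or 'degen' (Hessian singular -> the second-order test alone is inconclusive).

Compute the Hessian H = grad^2 f:
  H = [[5, 3], [3, 8]]
Verify stationarity: grad f(x*) = H x* + g = (0, 0).
Eigenvalues of H: 3.1459, 9.8541.
Both eigenvalues > 0, so H is positive definite -> x* is a strict local min.

min


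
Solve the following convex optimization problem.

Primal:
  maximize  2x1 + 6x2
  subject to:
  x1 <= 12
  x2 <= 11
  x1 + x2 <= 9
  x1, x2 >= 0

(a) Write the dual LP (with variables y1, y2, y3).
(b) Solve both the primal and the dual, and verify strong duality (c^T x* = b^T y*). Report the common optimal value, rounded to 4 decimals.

The standard primal-dual pair for 'max c^T x s.t. A x <= b, x >= 0' is:
  Dual:  min b^T y  s.t.  A^T y >= c,  y >= 0.

So the dual LP is:
  minimize  12y1 + 11y2 + 9y3
  subject to:
    y1 + y3 >= 2
    y2 + y3 >= 6
    y1, y2, y3 >= 0

Solving the primal: x* = (0, 9).
  primal value c^T x* = 54.
Solving the dual: y* = (0, 0, 6).
  dual value b^T y* = 54.
Strong duality: c^T x* = b^T y*. Confirmed.

54


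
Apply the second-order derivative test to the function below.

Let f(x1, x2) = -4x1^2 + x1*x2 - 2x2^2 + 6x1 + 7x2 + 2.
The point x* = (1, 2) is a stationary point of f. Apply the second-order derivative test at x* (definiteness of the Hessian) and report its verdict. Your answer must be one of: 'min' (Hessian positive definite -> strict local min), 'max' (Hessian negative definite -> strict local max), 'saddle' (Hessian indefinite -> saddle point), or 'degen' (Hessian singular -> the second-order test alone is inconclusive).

Compute the Hessian H = grad^2 f:
  H = [[-8, 1], [1, -4]]
Verify stationarity: grad f(x*) = H x* + g = (0, 0).
Eigenvalues of H: -8.2361, -3.7639.
Both eigenvalues < 0, so H is negative definite -> x* is a strict local max.

max


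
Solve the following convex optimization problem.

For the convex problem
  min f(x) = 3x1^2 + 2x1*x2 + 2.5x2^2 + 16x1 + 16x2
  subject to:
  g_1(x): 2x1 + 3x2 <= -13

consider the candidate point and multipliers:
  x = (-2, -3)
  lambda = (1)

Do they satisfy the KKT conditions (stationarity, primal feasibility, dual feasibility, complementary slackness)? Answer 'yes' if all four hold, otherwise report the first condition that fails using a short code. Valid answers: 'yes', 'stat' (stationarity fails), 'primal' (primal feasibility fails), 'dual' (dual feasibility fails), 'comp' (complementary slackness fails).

Gradient of f: grad f(x) = Q x + c = (-2, -3)
Constraint values g_i(x) = a_i^T x - b_i:
  g_1((-2, -3)) = 0
Stationarity residual: grad f(x) + sum_i lambda_i a_i = (0, 0)
  -> stationarity OK
Primal feasibility (all g_i <= 0): OK
Dual feasibility (all lambda_i >= 0): OK
Complementary slackness (lambda_i * g_i(x) = 0 for all i): OK

Verdict: yes, KKT holds.

yes


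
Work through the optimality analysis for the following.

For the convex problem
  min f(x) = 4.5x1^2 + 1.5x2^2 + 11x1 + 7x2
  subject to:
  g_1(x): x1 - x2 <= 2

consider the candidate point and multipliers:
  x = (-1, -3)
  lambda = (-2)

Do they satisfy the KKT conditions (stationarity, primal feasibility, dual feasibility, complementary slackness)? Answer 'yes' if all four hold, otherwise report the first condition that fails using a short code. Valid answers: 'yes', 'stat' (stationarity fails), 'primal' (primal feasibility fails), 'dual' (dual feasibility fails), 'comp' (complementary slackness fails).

Gradient of f: grad f(x) = Q x + c = (2, -2)
Constraint values g_i(x) = a_i^T x - b_i:
  g_1((-1, -3)) = 0
Stationarity residual: grad f(x) + sum_i lambda_i a_i = (0, 0)
  -> stationarity OK
Primal feasibility (all g_i <= 0): OK
Dual feasibility (all lambda_i >= 0): FAILS
Complementary slackness (lambda_i * g_i(x) = 0 for all i): OK

Verdict: the first failing condition is dual_feasibility -> dual.

dual


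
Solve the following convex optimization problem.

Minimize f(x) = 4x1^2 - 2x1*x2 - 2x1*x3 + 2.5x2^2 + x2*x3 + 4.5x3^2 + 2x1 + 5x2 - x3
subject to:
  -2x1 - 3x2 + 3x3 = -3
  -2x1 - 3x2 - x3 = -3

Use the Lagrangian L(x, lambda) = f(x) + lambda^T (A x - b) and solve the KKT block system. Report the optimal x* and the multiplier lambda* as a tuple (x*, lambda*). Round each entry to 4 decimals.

Form the Lagrangian:
  L(x, lambda) = (1/2) x^T Q x + c^T x + lambda^T (A x - b)
Stationarity (grad_x L = 0): Q x + c + A^T lambda = 0.
Primal feasibility: A x = b.

This gives the KKT block system:
  [ Q   A^T ] [ x     ]   [-c ]
  [ A    0  ] [ lambda ] = [ b ]

Solving the linear system:
  x*      = (0.5172, 0.6552, 0)
  lambda* = (0.9483, 1.4655)
  f(x*)   = 5.7759

x* = (0.5172, 0.6552, 0), lambda* = (0.9483, 1.4655)


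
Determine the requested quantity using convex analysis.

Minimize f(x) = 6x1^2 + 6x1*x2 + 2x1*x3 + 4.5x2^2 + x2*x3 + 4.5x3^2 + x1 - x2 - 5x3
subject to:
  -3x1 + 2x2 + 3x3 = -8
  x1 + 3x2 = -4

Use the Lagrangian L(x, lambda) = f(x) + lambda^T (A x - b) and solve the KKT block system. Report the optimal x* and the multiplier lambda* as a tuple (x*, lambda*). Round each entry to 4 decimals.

Form the Lagrangian:
  L(x, lambda) = (1/2) x^T Q x + c^T x + lambda^T (A x - b)
Stationarity (grad_x L = 0): Q x + c + A^T lambda = 0.
Primal feasibility: A x = b.

This gives the KKT block system:
  [ Q   A^T ] [ x     ]   [-c ]
  [ A    0  ] [ lambda ] = [ b ]

Solving the linear system:
  x*      = (1.2416, -1.7472, -0.2602)
  lambda* = (2.202, 1.7104)
  f(x*)   = 14.3741

x* = (1.2416, -1.7472, -0.2602), lambda* = (2.202, 1.7104)


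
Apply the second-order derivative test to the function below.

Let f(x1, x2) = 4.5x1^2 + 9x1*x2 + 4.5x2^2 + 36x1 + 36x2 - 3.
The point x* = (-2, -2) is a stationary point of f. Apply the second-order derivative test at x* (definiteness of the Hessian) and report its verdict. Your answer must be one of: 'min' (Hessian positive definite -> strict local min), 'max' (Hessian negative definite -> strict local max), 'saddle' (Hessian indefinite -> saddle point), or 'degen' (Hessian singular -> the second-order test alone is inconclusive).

Compute the Hessian H = grad^2 f:
  H = [[9, 9], [9, 9]]
Verify stationarity: grad f(x*) = H x* + g = (0, 0).
Eigenvalues of H: 0, 18.
H has a zero eigenvalue (singular; positive semidefinite but not definite), so H is neither positive definite, negative definite, nor indefinite. The second-order test alone is inconclusive -> degen.
(Indeed, f is constant along the null direction of H through x*, so x* is not a strict local extremum.)

degen


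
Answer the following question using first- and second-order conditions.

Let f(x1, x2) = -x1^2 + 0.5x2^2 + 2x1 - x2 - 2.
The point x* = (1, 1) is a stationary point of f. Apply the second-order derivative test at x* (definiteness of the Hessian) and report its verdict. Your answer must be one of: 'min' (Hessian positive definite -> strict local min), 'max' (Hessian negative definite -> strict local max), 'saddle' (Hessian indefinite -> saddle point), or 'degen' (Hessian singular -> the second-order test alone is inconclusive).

Compute the Hessian H = grad^2 f:
  H = [[-2, 0], [0, 1]]
Verify stationarity: grad f(x*) = H x* + g = (0, 0).
Eigenvalues of H: -2, 1.
Eigenvalues have mixed signs, so H is indefinite -> x* is a saddle point.

saddle


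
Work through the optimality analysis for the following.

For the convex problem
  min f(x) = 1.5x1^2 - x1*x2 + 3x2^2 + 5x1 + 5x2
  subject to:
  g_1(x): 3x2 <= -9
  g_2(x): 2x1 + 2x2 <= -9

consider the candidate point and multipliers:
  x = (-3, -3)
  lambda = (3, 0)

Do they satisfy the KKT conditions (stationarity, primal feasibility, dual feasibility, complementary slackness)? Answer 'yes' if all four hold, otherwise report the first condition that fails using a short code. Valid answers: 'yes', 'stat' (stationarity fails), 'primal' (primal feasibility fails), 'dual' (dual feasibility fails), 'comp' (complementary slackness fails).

Gradient of f: grad f(x) = Q x + c = (-1, -10)
Constraint values g_i(x) = a_i^T x - b_i:
  g_1((-3, -3)) = 0
  g_2((-3, -3)) = -3
Stationarity residual: grad f(x) + sum_i lambda_i a_i = (-1, -1)
  -> stationarity FAILS
Primal feasibility (all g_i <= 0): OK
Dual feasibility (all lambda_i >= 0): OK
Complementary slackness (lambda_i * g_i(x) = 0 for all i): OK

Verdict: the first failing condition is stationarity -> stat.

stat


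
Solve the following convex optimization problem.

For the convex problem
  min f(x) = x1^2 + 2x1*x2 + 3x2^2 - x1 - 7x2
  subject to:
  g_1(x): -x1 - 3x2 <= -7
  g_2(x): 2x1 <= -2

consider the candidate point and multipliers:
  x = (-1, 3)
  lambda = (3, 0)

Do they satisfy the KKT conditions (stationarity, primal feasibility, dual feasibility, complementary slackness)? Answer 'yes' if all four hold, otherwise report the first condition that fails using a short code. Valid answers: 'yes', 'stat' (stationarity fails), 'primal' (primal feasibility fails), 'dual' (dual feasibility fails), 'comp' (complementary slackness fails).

Gradient of f: grad f(x) = Q x + c = (3, 9)
Constraint values g_i(x) = a_i^T x - b_i:
  g_1((-1, 3)) = -1
  g_2((-1, 3)) = 0
Stationarity residual: grad f(x) + sum_i lambda_i a_i = (0, 0)
  -> stationarity OK
Primal feasibility (all g_i <= 0): OK
Dual feasibility (all lambda_i >= 0): OK
Complementary slackness (lambda_i * g_i(x) = 0 for all i): FAILS

Verdict: the first failing condition is complementary_slackness -> comp.

comp


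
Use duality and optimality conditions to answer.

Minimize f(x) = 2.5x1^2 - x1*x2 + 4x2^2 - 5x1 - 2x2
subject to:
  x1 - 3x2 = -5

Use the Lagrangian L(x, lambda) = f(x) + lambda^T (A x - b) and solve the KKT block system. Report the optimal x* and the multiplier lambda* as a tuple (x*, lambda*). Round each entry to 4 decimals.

Form the Lagrangian:
  L(x, lambda) = (1/2) x^T Q x + c^T x + lambda^T (A x - b)
Stationarity (grad_x L = 0): Q x + c + A^T lambda = 0.
Primal feasibility: A x = b.

This gives the KKT block system:
  [ Q   A^T ] [ x     ]   [-c ]
  [ A    0  ] [ lambda ] = [ b ]

Solving the linear system:
  x*      = (0.5532, 1.8511)
  lambda* = (4.0851)
  f(x*)   = 6.9787

x* = (0.5532, 1.8511), lambda* = (4.0851)


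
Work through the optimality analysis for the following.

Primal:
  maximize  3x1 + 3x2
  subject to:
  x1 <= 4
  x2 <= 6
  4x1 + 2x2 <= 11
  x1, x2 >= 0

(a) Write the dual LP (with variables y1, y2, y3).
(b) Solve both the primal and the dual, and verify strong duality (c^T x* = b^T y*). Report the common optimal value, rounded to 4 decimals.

The standard primal-dual pair for 'max c^T x s.t. A x <= b, x >= 0' is:
  Dual:  min b^T y  s.t.  A^T y >= c,  y >= 0.

So the dual LP is:
  minimize  4y1 + 6y2 + 11y3
  subject to:
    y1 + 4y3 >= 3
    y2 + 2y3 >= 3
    y1, y2, y3 >= 0

Solving the primal: x* = (0, 5.5).
  primal value c^T x* = 16.5.
Solving the dual: y* = (0, 0, 1.5).
  dual value b^T y* = 16.5.
Strong duality: c^T x* = b^T y*. Confirmed.

16.5


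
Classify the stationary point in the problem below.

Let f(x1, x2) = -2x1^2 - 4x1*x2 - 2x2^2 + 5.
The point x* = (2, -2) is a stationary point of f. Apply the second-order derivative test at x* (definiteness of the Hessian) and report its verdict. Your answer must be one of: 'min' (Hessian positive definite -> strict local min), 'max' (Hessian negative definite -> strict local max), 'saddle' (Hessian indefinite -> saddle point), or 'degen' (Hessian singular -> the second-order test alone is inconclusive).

Compute the Hessian H = grad^2 f:
  H = [[-4, -4], [-4, -4]]
Verify stationarity: grad f(x*) = H x* + g = (0, 0).
Eigenvalues of H: -8, 0.
H has a zero eigenvalue (singular; negative semidefinite but not definite), so H is neither positive definite, negative definite, nor indefinite. The second-order test alone is inconclusive -> degen.
(Indeed, f is constant along the null direction of H through x*, so x* is not a strict local extremum.)

degen


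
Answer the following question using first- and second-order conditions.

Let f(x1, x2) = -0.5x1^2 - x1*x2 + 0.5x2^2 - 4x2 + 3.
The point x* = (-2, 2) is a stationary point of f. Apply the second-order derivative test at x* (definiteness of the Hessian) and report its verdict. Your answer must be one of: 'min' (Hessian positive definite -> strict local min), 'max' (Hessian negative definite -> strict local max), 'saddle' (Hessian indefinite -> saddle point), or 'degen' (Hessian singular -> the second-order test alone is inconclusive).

Compute the Hessian H = grad^2 f:
  H = [[-1, -1], [-1, 1]]
Verify stationarity: grad f(x*) = H x* + g = (0, 0).
Eigenvalues of H: -1.4142, 1.4142.
Eigenvalues have mixed signs, so H is indefinite -> x* is a saddle point.

saddle


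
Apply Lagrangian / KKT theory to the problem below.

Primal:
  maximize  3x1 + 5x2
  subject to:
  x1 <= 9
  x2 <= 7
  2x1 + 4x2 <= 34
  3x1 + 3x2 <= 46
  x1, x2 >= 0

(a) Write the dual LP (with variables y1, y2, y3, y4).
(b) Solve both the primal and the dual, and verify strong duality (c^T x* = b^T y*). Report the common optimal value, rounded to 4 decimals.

The standard primal-dual pair for 'max c^T x s.t. A x <= b, x >= 0' is:
  Dual:  min b^T y  s.t.  A^T y >= c,  y >= 0.

So the dual LP is:
  minimize  9y1 + 7y2 + 34y3 + 46y4
  subject to:
    y1 + 2y3 + 3y4 >= 3
    y2 + 4y3 + 3y4 >= 5
    y1, y2, y3, y4 >= 0

Solving the primal: x* = (9, 4).
  primal value c^T x* = 47.
Solving the dual: y* = (0.5, 0, 1.25, 0).
  dual value b^T y* = 47.
Strong duality: c^T x* = b^T y*. Confirmed.

47


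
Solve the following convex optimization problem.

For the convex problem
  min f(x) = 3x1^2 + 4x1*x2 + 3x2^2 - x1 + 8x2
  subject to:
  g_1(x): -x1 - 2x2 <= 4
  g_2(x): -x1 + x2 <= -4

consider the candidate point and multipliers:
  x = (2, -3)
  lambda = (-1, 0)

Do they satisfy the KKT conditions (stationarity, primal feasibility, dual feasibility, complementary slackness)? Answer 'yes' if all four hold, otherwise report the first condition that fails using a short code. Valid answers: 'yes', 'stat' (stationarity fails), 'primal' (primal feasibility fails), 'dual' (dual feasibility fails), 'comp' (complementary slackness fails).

Gradient of f: grad f(x) = Q x + c = (-1, -2)
Constraint values g_i(x) = a_i^T x - b_i:
  g_1((2, -3)) = 0
  g_2((2, -3)) = -1
Stationarity residual: grad f(x) + sum_i lambda_i a_i = (0, 0)
  -> stationarity OK
Primal feasibility (all g_i <= 0): OK
Dual feasibility (all lambda_i >= 0): FAILS
Complementary slackness (lambda_i * g_i(x) = 0 for all i): OK

Verdict: the first failing condition is dual_feasibility -> dual.

dual


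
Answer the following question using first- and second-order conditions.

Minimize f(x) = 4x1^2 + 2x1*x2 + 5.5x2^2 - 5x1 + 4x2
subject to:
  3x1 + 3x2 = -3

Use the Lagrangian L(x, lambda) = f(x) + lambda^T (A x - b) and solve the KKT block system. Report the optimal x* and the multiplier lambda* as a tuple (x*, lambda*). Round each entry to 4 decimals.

Form the Lagrangian:
  L(x, lambda) = (1/2) x^T Q x + c^T x + lambda^T (A x - b)
Stationarity (grad_x L = 0): Q x + c + A^T lambda = 0.
Primal feasibility: A x = b.

This gives the KKT block system:
  [ Q   A^T ] [ x     ]   [-c ]
  [ A    0  ] [ lambda ] = [ b ]

Solving the linear system:
  x*      = (0, -1)
  lambda* = (2.3333)
  f(x*)   = 1.5

x* = (0, -1), lambda* = (2.3333)


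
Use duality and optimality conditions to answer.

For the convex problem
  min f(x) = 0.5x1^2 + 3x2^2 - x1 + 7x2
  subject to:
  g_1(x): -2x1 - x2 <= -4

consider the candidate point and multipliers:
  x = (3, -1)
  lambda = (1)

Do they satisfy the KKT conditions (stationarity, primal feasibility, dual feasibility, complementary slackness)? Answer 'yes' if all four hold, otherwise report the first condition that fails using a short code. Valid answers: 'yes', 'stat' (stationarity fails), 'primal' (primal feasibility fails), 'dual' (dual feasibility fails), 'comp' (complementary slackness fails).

Gradient of f: grad f(x) = Q x + c = (2, 1)
Constraint values g_i(x) = a_i^T x - b_i:
  g_1((3, -1)) = -1
Stationarity residual: grad f(x) + sum_i lambda_i a_i = (0, 0)
  -> stationarity OK
Primal feasibility (all g_i <= 0): OK
Dual feasibility (all lambda_i >= 0): OK
Complementary slackness (lambda_i * g_i(x) = 0 for all i): FAILS

Verdict: the first failing condition is complementary_slackness -> comp.

comp


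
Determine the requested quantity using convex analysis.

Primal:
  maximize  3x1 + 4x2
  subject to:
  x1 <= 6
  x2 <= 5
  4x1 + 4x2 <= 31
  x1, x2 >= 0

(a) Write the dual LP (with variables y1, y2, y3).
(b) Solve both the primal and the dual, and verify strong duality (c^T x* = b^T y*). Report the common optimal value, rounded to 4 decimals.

The standard primal-dual pair for 'max c^T x s.t. A x <= b, x >= 0' is:
  Dual:  min b^T y  s.t.  A^T y >= c,  y >= 0.

So the dual LP is:
  minimize  6y1 + 5y2 + 31y3
  subject to:
    y1 + 4y3 >= 3
    y2 + 4y3 >= 4
    y1, y2, y3 >= 0

Solving the primal: x* = (2.75, 5).
  primal value c^T x* = 28.25.
Solving the dual: y* = (0, 1, 0.75).
  dual value b^T y* = 28.25.
Strong duality: c^T x* = b^T y*. Confirmed.

28.25


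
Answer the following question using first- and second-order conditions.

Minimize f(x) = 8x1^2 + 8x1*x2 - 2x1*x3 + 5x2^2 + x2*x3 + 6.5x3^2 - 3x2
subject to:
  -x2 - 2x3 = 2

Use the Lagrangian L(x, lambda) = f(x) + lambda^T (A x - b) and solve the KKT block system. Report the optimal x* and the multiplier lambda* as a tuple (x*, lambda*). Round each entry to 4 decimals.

Form the Lagrangian:
  L(x, lambda) = (1/2) x^T Q x + c^T x + lambda^T (A x - b)
Stationarity (grad_x L = 0): Q x + c + A^T lambda = 0.
Primal feasibility: A x = b.

This gives the KKT block system:
  [ Q   A^T ] [ x     ]   [-c ]
  [ A    0  ] [ lambda ] = [ b ]

Solving the linear system:
  x*      = (-0.0174, -0.1913, -0.9043)
  lambda* = (-5.9565)
  f(x*)   = 6.2435

x* = (-0.0174, -0.1913, -0.9043), lambda* = (-5.9565)


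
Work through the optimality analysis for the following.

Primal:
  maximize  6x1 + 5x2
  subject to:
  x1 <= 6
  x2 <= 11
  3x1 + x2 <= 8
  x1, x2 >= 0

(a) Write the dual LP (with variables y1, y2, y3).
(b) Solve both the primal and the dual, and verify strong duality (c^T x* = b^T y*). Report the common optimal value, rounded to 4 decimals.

The standard primal-dual pair for 'max c^T x s.t. A x <= b, x >= 0' is:
  Dual:  min b^T y  s.t.  A^T y >= c,  y >= 0.

So the dual LP is:
  minimize  6y1 + 11y2 + 8y3
  subject to:
    y1 + 3y3 >= 6
    y2 + y3 >= 5
    y1, y2, y3 >= 0

Solving the primal: x* = (0, 8).
  primal value c^T x* = 40.
Solving the dual: y* = (0, 0, 5).
  dual value b^T y* = 40.
Strong duality: c^T x* = b^T y*. Confirmed.

40


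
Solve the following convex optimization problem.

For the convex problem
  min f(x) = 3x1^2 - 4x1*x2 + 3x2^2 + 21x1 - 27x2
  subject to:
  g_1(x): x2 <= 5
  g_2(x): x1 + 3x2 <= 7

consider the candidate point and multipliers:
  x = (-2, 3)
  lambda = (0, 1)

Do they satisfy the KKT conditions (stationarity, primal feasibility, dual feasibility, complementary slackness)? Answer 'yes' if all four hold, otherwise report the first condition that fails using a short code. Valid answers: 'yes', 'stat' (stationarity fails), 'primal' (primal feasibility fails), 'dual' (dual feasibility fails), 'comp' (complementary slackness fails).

Gradient of f: grad f(x) = Q x + c = (-3, -1)
Constraint values g_i(x) = a_i^T x - b_i:
  g_1((-2, 3)) = -2
  g_2((-2, 3)) = 0
Stationarity residual: grad f(x) + sum_i lambda_i a_i = (-2, 2)
  -> stationarity FAILS
Primal feasibility (all g_i <= 0): OK
Dual feasibility (all lambda_i >= 0): OK
Complementary slackness (lambda_i * g_i(x) = 0 for all i): OK

Verdict: the first failing condition is stationarity -> stat.

stat


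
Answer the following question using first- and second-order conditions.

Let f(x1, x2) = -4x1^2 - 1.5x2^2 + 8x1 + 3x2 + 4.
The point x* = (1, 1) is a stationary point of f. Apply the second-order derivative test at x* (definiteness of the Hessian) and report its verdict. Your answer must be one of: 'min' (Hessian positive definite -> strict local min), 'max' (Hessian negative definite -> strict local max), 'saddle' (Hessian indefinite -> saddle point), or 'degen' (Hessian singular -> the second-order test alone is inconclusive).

Compute the Hessian H = grad^2 f:
  H = [[-8, 0], [0, -3]]
Verify stationarity: grad f(x*) = H x* + g = (0, 0).
Eigenvalues of H: -8, -3.
Both eigenvalues < 0, so H is negative definite -> x* is a strict local max.

max


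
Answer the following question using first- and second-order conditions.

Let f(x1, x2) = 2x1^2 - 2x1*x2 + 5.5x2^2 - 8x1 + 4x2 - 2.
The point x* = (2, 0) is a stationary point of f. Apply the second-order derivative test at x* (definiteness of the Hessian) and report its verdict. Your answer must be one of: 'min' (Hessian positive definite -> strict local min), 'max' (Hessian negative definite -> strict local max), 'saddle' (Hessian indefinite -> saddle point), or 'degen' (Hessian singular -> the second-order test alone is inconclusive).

Compute the Hessian H = grad^2 f:
  H = [[4, -2], [-2, 11]]
Verify stationarity: grad f(x*) = H x* + g = (0, 0).
Eigenvalues of H: 3.4689, 11.5311.
Both eigenvalues > 0, so H is positive definite -> x* is a strict local min.

min


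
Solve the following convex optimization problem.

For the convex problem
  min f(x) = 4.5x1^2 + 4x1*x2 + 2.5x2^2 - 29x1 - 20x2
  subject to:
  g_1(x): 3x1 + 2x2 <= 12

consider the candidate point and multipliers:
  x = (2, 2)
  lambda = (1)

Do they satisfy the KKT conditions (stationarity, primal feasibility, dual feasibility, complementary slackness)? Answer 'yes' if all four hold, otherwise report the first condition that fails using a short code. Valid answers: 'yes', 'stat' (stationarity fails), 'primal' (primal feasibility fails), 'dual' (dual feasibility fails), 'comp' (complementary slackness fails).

Gradient of f: grad f(x) = Q x + c = (-3, -2)
Constraint values g_i(x) = a_i^T x - b_i:
  g_1((2, 2)) = -2
Stationarity residual: grad f(x) + sum_i lambda_i a_i = (0, 0)
  -> stationarity OK
Primal feasibility (all g_i <= 0): OK
Dual feasibility (all lambda_i >= 0): OK
Complementary slackness (lambda_i * g_i(x) = 0 for all i): FAILS

Verdict: the first failing condition is complementary_slackness -> comp.

comp


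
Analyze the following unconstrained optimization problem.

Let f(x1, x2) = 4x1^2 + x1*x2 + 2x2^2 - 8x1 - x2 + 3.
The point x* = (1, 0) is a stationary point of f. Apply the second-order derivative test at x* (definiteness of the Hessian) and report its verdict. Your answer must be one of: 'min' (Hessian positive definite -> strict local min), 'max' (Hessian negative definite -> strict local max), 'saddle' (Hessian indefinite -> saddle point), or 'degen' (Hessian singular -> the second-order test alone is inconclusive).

Compute the Hessian H = grad^2 f:
  H = [[8, 1], [1, 4]]
Verify stationarity: grad f(x*) = H x* + g = (0, 0).
Eigenvalues of H: 3.7639, 8.2361.
Both eigenvalues > 0, so H is positive definite -> x* is a strict local min.

min


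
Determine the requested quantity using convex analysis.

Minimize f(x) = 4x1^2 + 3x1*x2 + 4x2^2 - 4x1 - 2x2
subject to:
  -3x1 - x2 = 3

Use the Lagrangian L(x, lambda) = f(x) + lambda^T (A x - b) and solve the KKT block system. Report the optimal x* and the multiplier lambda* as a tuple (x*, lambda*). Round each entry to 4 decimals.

Form the Lagrangian:
  L(x, lambda) = (1/2) x^T Q x + c^T x + lambda^T (A x - b)
Stationarity (grad_x L = 0): Q x + c + A^T lambda = 0.
Primal feasibility: A x = b.

This gives the KKT block system:
  [ Q   A^T ] [ x     ]   [-c ]
  [ A    0  ] [ lambda ] = [ b ]

Solving the linear system:
  x*      = (-1.0484, 0.1452)
  lambda* = (-3.9839)
  f(x*)   = 7.9274

x* = (-1.0484, 0.1452), lambda* = (-3.9839)


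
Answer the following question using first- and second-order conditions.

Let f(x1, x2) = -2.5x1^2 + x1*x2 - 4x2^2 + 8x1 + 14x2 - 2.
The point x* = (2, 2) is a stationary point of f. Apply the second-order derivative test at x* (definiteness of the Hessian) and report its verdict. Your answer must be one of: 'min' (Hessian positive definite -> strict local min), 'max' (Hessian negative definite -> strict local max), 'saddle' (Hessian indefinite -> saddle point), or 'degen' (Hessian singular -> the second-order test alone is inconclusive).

Compute the Hessian H = grad^2 f:
  H = [[-5, 1], [1, -8]]
Verify stationarity: grad f(x*) = H x* + g = (0, 0).
Eigenvalues of H: -8.3028, -4.6972.
Both eigenvalues < 0, so H is negative definite -> x* is a strict local max.

max


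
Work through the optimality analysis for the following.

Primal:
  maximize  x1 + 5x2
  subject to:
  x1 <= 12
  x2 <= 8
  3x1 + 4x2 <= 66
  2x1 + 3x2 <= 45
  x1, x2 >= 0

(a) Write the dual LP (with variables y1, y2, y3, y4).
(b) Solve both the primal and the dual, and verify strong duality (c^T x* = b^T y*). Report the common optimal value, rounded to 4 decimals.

The standard primal-dual pair for 'max c^T x s.t. A x <= b, x >= 0' is:
  Dual:  min b^T y  s.t.  A^T y >= c,  y >= 0.

So the dual LP is:
  minimize  12y1 + 8y2 + 66y3 + 45y4
  subject to:
    y1 + 3y3 + 2y4 >= 1
    y2 + 4y3 + 3y4 >= 5
    y1, y2, y3, y4 >= 0

Solving the primal: x* = (10.5, 8).
  primal value c^T x* = 50.5.
Solving the dual: y* = (0, 3.5, 0, 0.5).
  dual value b^T y* = 50.5.
Strong duality: c^T x* = b^T y*. Confirmed.

50.5


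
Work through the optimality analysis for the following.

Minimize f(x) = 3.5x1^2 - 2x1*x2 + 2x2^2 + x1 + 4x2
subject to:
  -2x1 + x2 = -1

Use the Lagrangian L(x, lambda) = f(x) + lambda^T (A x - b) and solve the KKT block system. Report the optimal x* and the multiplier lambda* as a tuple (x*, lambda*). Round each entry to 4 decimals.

Form the Lagrangian:
  L(x, lambda) = (1/2) x^T Q x + c^T x + lambda^T (A x - b)
Stationarity (grad_x L = 0): Q x + c + A^T lambda = 0.
Primal feasibility: A x = b.

This gives the KKT block system:
  [ Q   A^T ] [ x     ]   [-c ]
  [ A    0  ] [ lambda ] = [ b ]

Solving the linear system:
  x*      = (-0.2, -1.4)
  lambda* = (1.2)
  f(x*)   = -2.3

x* = (-0.2, -1.4), lambda* = (1.2)


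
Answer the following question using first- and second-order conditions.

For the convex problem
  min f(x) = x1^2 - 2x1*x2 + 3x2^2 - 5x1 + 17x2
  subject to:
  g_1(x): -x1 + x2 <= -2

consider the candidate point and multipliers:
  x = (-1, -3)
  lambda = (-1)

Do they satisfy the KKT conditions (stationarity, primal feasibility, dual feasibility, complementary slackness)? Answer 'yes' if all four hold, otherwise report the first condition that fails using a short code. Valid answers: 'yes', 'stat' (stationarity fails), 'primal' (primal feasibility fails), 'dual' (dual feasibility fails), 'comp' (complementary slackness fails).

Gradient of f: grad f(x) = Q x + c = (-1, 1)
Constraint values g_i(x) = a_i^T x - b_i:
  g_1((-1, -3)) = 0
Stationarity residual: grad f(x) + sum_i lambda_i a_i = (0, 0)
  -> stationarity OK
Primal feasibility (all g_i <= 0): OK
Dual feasibility (all lambda_i >= 0): FAILS
Complementary slackness (lambda_i * g_i(x) = 0 for all i): OK

Verdict: the first failing condition is dual_feasibility -> dual.

dual


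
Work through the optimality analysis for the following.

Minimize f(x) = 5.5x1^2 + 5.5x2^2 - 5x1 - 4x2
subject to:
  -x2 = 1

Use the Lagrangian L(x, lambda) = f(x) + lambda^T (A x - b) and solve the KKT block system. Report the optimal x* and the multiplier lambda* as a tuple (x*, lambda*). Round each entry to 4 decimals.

Form the Lagrangian:
  L(x, lambda) = (1/2) x^T Q x + c^T x + lambda^T (A x - b)
Stationarity (grad_x L = 0): Q x + c + A^T lambda = 0.
Primal feasibility: A x = b.

This gives the KKT block system:
  [ Q   A^T ] [ x     ]   [-c ]
  [ A    0  ] [ lambda ] = [ b ]

Solving the linear system:
  x*      = (0.4545, -1)
  lambda* = (-15)
  f(x*)   = 8.3636

x* = (0.4545, -1), lambda* = (-15)


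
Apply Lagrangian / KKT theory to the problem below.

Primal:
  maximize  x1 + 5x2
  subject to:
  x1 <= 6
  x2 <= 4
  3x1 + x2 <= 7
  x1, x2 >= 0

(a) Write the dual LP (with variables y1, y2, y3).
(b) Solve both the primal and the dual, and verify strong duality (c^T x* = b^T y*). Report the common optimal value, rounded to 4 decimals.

The standard primal-dual pair for 'max c^T x s.t. A x <= b, x >= 0' is:
  Dual:  min b^T y  s.t.  A^T y >= c,  y >= 0.

So the dual LP is:
  minimize  6y1 + 4y2 + 7y3
  subject to:
    y1 + 3y3 >= 1
    y2 + y3 >= 5
    y1, y2, y3 >= 0

Solving the primal: x* = (1, 4).
  primal value c^T x* = 21.
Solving the dual: y* = (0, 4.6667, 0.3333).
  dual value b^T y* = 21.
Strong duality: c^T x* = b^T y*. Confirmed.

21


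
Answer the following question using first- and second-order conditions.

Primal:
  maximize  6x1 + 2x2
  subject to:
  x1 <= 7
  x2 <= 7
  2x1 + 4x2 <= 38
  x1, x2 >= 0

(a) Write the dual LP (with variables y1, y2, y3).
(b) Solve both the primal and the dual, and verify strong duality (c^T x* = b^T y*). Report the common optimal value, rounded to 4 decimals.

The standard primal-dual pair for 'max c^T x s.t. A x <= b, x >= 0' is:
  Dual:  min b^T y  s.t.  A^T y >= c,  y >= 0.

So the dual LP is:
  minimize  7y1 + 7y2 + 38y3
  subject to:
    y1 + 2y3 >= 6
    y2 + 4y3 >= 2
    y1, y2, y3 >= 0

Solving the primal: x* = (7, 6).
  primal value c^T x* = 54.
Solving the dual: y* = (5, 0, 0.5).
  dual value b^T y* = 54.
Strong duality: c^T x* = b^T y*. Confirmed.

54


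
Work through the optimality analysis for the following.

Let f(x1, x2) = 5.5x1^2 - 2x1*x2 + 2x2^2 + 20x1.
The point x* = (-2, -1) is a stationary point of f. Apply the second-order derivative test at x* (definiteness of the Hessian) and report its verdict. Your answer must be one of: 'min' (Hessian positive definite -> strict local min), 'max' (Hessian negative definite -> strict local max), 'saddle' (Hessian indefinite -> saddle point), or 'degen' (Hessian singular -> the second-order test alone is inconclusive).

Compute the Hessian H = grad^2 f:
  H = [[11, -2], [-2, 4]]
Verify stationarity: grad f(x*) = H x* + g = (0, 0).
Eigenvalues of H: 3.4689, 11.5311.
Both eigenvalues > 0, so H is positive definite -> x* is a strict local min.

min


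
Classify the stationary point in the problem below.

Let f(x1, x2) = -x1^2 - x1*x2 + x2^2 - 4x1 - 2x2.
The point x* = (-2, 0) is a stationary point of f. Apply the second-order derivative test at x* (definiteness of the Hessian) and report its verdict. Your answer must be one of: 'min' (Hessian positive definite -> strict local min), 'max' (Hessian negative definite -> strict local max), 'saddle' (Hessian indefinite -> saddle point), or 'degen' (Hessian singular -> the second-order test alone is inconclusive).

Compute the Hessian H = grad^2 f:
  H = [[-2, -1], [-1, 2]]
Verify stationarity: grad f(x*) = H x* + g = (0, 0).
Eigenvalues of H: -2.2361, 2.2361.
Eigenvalues have mixed signs, so H is indefinite -> x* is a saddle point.

saddle


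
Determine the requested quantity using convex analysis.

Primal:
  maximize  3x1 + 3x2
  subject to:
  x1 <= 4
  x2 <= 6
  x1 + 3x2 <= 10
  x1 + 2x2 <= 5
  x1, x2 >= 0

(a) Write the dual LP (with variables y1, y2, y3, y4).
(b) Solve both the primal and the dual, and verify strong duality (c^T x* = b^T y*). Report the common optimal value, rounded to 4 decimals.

The standard primal-dual pair for 'max c^T x s.t. A x <= b, x >= 0' is:
  Dual:  min b^T y  s.t.  A^T y >= c,  y >= 0.

So the dual LP is:
  minimize  4y1 + 6y2 + 10y3 + 5y4
  subject to:
    y1 + y3 + y4 >= 3
    y2 + 3y3 + 2y4 >= 3
    y1, y2, y3, y4 >= 0

Solving the primal: x* = (4, 0.5).
  primal value c^T x* = 13.5.
Solving the dual: y* = (1.5, 0, 0, 1.5).
  dual value b^T y* = 13.5.
Strong duality: c^T x* = b^T y*. Confirmed.

13.5


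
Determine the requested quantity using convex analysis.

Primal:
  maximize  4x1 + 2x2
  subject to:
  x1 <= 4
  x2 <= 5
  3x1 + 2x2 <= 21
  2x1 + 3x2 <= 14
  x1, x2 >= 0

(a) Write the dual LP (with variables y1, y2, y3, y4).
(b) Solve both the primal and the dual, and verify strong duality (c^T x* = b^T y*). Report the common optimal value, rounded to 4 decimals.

The standard primal-dual pair for 'max c^T x s.t. A x <= b, x >= 0' is:
  Dual:  min b^T y  s.t.  A^T y >= c,  y >= 0.

So the dual LP is:
  minimize  4y1 + 5y2 + 21y3 + 14y4
  subject to:
    y1 + 3y3 + 2y4 >= 4
    y2 + 2y3 + 3y4 >= 2
    y1, y2, y3, y4 >= 0

Solving the primal: x* = (4, 2).
  primal value c^T x* = 20.
Solving the dual: y* = (2.6667, 0, 0, 0.6667).
  dual value b^T y* = 20.
Strong duality: c^T x* = b^T y*. Confirmed.

20


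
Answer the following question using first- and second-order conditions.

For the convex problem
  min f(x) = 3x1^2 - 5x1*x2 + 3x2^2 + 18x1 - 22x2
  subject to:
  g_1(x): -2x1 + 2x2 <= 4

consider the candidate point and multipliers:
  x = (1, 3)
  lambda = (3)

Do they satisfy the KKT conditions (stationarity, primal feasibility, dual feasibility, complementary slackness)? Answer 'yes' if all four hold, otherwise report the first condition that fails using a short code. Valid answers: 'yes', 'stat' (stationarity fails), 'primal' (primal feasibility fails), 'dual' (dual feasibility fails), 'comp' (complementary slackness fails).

Gradient of f: grad f(x) = Q x + c = (9, -9)
Constraint values g_i(x) = a_i^T x - b_i:
  g_1((1, 3)) = 0
Stationarity residual: grad f(x) + sum_i lambda_i a_i = (3, -3)
  -> stationarity FAILS
Primal feasibility (all g_i <= 0): OK
Dual feasibility (all lambda_i >= 0): OK
Complementary slackness (lambda_i * g_i(x) = 0 for all i): OK

Verdict: the first failing condition is stationarity -> stat.

stat


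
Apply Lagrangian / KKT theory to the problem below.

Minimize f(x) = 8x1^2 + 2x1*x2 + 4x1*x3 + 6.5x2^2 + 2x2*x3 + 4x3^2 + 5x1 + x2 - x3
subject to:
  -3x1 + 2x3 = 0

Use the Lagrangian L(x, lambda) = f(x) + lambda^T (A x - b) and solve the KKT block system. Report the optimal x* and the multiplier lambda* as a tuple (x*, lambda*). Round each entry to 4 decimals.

Form the Lagrangian:
  L(x, lambda) = (1/2) x^T Q x + c^T x + lambda^T (A x - b)
Stationarity (grad_x L = 0): Q x + c + A^T lambda = 0.
Primal feasibility: A x = b.

This gives the KKT block system:
  [ Q   A^T ] [ x     ]   [-c ]
  [ A    0  ] [ lambda ] = [ b ]

Solving the linear system:
  x*      = (-0.0707, -0.0497, -0.106)
  lambda* = (1.1152)
  f(x*)   = -0.1486

x* = (-0.0707, -0.0497, -0.106), lambda* = (1.1152)


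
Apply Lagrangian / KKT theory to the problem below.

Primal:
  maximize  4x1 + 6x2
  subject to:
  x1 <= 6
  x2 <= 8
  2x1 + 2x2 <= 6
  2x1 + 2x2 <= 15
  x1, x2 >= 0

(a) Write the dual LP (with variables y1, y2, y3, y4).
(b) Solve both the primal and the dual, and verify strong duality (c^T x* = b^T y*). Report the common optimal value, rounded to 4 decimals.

The standard primal-dual pair for 'max c^T x s.t. A x <= b, x >= 0' is:
  Dual:  min b^T y  s.t.  A^T y >= c,  y >= 0.

So the dual LP is:
  minimize  6y1 + 8y2 + 6y3 + 15y4
  subject to:
    y1 + 2y3 + 2y4 >= 4
    y2 + 2y3 + 2y4 >= 6
    y1, y2, y3, y4 >= 0

Solving the primal: x* = (0, 3).
  primal value c^T x* = 18.
Solving the dual: y* = (0, 0, 3, 0).
  dual value b^T y* = 18.
Strong duality: c^T x* = b^T y*. Confirmed.

18


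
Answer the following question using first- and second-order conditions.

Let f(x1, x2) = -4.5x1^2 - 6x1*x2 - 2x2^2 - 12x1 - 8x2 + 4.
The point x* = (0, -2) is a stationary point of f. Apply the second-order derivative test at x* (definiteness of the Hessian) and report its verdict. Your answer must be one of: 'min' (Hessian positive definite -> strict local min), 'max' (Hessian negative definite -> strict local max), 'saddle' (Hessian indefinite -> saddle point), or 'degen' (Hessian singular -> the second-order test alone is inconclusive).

Compute the Hessian H = grad^2 f:
  H = [[-9, -6], [-6, -4]]
Verify stationarity: grad f(x*) = H x* + g = (0, 0).
Eigenvalues of H: -13, 0.
H has a zero eigenvalue (singular; negative semidefinite but not definite), so H is neither positive definite, negative definite, nor indefinite. The second-order test alone is inconclusive -> degen.
(Indeed, f is constant along the null direction of H through x*, so x* is not a strict local extremum.)

degen


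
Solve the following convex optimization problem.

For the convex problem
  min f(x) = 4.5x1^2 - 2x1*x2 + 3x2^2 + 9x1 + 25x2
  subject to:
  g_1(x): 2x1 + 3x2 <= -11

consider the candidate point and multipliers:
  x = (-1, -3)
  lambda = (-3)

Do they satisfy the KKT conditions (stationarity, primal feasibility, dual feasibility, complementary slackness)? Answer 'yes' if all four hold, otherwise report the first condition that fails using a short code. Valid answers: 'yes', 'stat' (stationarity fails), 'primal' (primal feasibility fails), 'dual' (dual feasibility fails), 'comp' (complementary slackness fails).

Gradient of f: grad f(x) = Q x + c = (6, 9)
Constraint values g_i(x) = a_i^T x - b_i:
  g_1((-1, -3)) = 0
Stationarity residual: grad f(x) + sum_i lambda_i a_i = (0, 0)
  -> stationarity OK
Primal feasibility (all g_i <= 0): OK
Dual feasibility (all lambda_i >= 0): FAILS
Complementary slackness (lambda_i * g_i(x) = 0 for all i): OK

Verdict: the first failing condition is dual_feasibility -> dual.

dual
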